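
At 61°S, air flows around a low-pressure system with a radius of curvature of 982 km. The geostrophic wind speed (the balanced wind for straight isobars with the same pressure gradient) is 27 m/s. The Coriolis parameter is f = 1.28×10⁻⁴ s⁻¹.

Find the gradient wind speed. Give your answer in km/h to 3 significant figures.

82.2 km/h

Around a low, centrifugal force acts outward with Coriolis, so pressure-gradient force balances both:
(1/ρ)|∂P/∂n| = fV + V²/R  →  V² + fR·V − fR·V_g = 0
With fR = 1.28×10⁻⁴ × 982×10³ m = 126 m/s:
V = [−fR + √((fR)² + 4 fR V_g)]/2 = [−126 + √(126² + 4×126×27)]/2 = 22.8 m/s
Subgeostrophic (V < V_g = 27 m/s), as expected around a low.
Converting: 22.8 m/s × 3.6 = 82.2 km/h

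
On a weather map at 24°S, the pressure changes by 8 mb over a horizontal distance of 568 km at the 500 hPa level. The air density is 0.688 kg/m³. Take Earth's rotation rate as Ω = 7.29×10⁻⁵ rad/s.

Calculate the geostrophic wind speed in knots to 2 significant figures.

67 knots

Coriolis parameter at 24°S:
f = 2Ω sin φ = 2 × 7.29×10⁻⁵ × sin 24° = 5.93×10⁻⁵ s⁻¹
Pressure gradient: |∂P/∂n| = 800 Pa / 568000 m = 1.41×10⁻³ Pa/m
Geostrophic balance (pressure-gradient force = Coriolis force):
V_g = (1/(fρ)) |∂P/∂n| = 1.41×10⁻³ / (5.93×10⁻⁵ × 0.688) = 34.5 m/s
Converting: 34.5 m/s × 1.944 = 67 knots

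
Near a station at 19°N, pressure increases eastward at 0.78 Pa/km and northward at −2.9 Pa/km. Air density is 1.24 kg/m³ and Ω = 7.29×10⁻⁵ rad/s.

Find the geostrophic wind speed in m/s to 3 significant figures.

Coriolis parameter at 19°N:
f = 2Ω sin φ = 2 × 7.29×10⁻⁵ × sin 19° = 4.75×10⁻⁵ s⁻¹
Component geostrophic relations (x east, y north):
u_g = −(1/(fρ)) ∂P/∂y,  v_g = (1/(fρ)) ∂P/∂x
u_g = −(−2.9×10⁻³)/(4.75×10⁻⁵ × 1.24) = 49.3 m/s;  v_g = (0.78×10⁻³)/(4.75×10⁻⁵ × 1.24) = 13.3 m/s
|V_g| = √(u_g² + v_g²) = 51.0 m/s

51.0 m/s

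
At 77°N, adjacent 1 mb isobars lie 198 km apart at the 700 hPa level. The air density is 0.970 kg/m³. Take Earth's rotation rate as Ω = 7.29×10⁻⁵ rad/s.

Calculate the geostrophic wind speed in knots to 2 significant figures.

7.1 knots

Coriolis parameter at 77°N:
f = 2Ω sin φ = 2 × 7.29×10⁻⁵ × sin 77° = 1.42×10⁻⁴ s⁻¹
Pressure gradient: |∂P/∂n| = 100 Pa / 198000 m = 5.05×10⁻⁴ Pa/m
Geostrophic balance (pressure-gradient force = Coriolis force):
V_g = (1/(fρ)) |∂P/∂n| = 5.05×10⁻⁴ / (1.42×10⁻⁴ × 0.970) = 3.67 m/s
Converting: 3.67 m/s × 1.944 = 7.1 knots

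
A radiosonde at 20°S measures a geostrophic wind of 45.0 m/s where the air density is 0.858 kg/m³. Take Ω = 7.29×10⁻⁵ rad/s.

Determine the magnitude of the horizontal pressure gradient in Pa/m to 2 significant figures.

1.9×10⁻³ Pa/m

Coriolis parameter at 20°S:
f = 2Ω sin φ = 2 × 7.29×10⁻⁵ × sin 20° = 4.99×10⁻⁵ s⁻¹
Geostrophic balance rearranged: |∂P/∂n| = f ρ V_g
|∂P/∂n| = 4.99×10⁻⁵ × 0.858 × 45.0 = 1.93×10⁻³ Pa/m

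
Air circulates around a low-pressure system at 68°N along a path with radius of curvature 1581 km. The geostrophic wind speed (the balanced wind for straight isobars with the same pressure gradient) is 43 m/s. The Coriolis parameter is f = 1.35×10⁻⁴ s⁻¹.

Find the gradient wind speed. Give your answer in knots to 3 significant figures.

Around a low, centrifugal force acts outward with Coriolis, so pressure-gradient force balances both:
(1/ρ)|∂P/∂n| = fV + V²/R  →  V² + fR·V − fR·V_g = 0
With fR = 1.35×10⁻⁴ × 1581×10³ m = 213 m/s:
V = [−fR + √((fR)² + 4 fR V_g)]/2 = [−213 + √(213² + 4×213×43)]/2 = 36.7 m/s
Subgeostrophic (V < V_g = 43 m/s), as expected around a low.
Converting: 36.7 m/s × 1.944 = 71.3 knots

71.3 knots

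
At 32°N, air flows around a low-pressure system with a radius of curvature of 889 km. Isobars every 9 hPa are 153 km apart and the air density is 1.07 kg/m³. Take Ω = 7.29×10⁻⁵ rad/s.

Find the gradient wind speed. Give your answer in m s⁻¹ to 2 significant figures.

Coriolis parameter at 32°N:
f = 2Ω sin φ = 2 × 7.29×10⁻⁵ × sin 32° = 7.73×10⁻⁵ s⁻¹
Pressure gradient: |∂P/∂n| = 900 Pa / 153000 m = 5.88×10⁻³ Pa/m
Geostrophic speed: V_g = |∂P/∂n|/(fρ) = 5.88×10⁻³/(7.73×10⁻⁵ × 1.07) = 71.2 m/s
Around a low, centrifugal force acts outward with Coriolis, so pressure-gradient force balances both:
(1/ρ)|∂P/∂n| = fV + V²/R  →  V² + fR·V − fR·V_g = 0
With fR = 7.73×10⁻⁵ × 889×10³ m = 68.7 m/s:
V = [−fR + √((fR)² + 4 fR V_g)]/2 = [−68.7 + √(68.7² + 4×68.7×71.2)]/2 = 43.5 m/s
Subgeostrophic (V < V_g = 71.2 m/s), as expected around a low.

44 m s⁻¹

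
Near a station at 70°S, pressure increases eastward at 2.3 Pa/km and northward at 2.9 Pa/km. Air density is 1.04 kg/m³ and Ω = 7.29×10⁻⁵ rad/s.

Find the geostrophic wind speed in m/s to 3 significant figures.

Coriolis parameter at 70°S:
f = 2Ω sin φ = 2 × 7.29×10⁻⁵ × sin 70° = 1.37×10⁻⁴ s⁻¹
In the Southern Hemisphere f is negative: f = −1.37×10⁻⁴ s⁻¹.
Component geostrophic relations (x east, y north):
u_g = −(1/(fρ)) ∂P/∂y,  v_g = (1/(fρ)) ∂P/∂x
u_g = −(2.9×10⁻³)/(−1.37×10⁻⁴ × 1.04) = 20.4 m/s;  v_g = (2.3×10⁻³)/(−1.37×10⁻⁴ × 1.04) = −16.1 m/s
|V_g| = √(u_g² + v_g²) = 26.0 m/s

26.0 m/s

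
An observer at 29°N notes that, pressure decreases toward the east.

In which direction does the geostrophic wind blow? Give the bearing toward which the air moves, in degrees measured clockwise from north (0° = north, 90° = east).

The pressure-gradient force points toward the east (bearing 090°).
Geostrophic balance: in the Northern Hemisphere the Coriolis force deflects motion to the right, so the geostrophic wind blows 90° to the right of the pressure-gradient force (low pressure on the left).
Rotating 090° by 90° clockwise gives 180° — the wind blows toward the south.

180°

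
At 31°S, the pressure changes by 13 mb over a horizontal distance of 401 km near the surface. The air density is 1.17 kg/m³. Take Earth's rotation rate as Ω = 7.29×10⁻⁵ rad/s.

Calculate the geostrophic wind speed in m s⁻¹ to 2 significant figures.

Coriolis parameter at 31°S:
f = 2Ω sin φ = 2 × 7.29×10⁻⁵ × sin 31° = 7.51×10⁻⁵ s⁻¹
Pressure gradient: |∂P/∂n| = 1300 Pa / 401000 m = 3.24×10⁻³ Pa/m
Geostrophic balance (pressure-gradient force = Coriolis force):
V_g = (1/(fρ)) |∂P/∂n| = 3.24×10⁻³ / (7.51×10⁻⁵ × 1.17) = 36.9 m/s

37 m s⁻¹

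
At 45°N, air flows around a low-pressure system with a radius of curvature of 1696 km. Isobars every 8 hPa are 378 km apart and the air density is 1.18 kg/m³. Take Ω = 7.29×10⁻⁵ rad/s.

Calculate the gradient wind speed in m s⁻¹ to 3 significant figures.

Coriolis parameter at 45°N:
f = 2Ω sin φ = 2 × 7.29×10⁻⁵ × sin 45° = 1.03×10⁻⁴ s⁻¹
Pressure gradient: |∂P/∂n| = 800 Pa / 378000 m = 2.12×10⁻³ Pa/m
Geostrophic speed: V_g = |∂P/∂n|/(fρ) = 2.12×10⁻³/(1.03×10⁻⁴ × 1.18) = 17.4 m/s
Around a low, centrifugal force acts outward with Coriolis, so pressure-gradient force balances both:
(1/ρ)|∂P/∂n| = fV + V²/R  →  V² + fR·V − fR·V_g = 0
With fR = 1.03×10⁻⁴ × 1696×10³ m = 175 m/s:
V = [−fR + √((fR)² + 4 fR V_g)]/2 = [−175 + √(175² + 4×175×17.4)]/2 = 15.9 m/s
Subgeostrophic (V < V_g = 17.4 m/s), as expected around a low.

15.9 m s⁻¹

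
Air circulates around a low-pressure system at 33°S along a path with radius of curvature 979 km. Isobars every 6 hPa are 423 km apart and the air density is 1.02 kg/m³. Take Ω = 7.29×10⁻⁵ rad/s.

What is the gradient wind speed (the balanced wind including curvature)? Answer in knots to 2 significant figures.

Coriolis parameter at 33°S:
f = 2Ω sin φ = 2 × 7.29×10⁻⁵ × sin 33° = 7.94×10⁻⁵ s⁻¹
Pressure gradient: |∂P/∂n| = 600 Pa / 423000 m = 1.42×10⁻³ Pa/m
Geostrophic speed: V_g = |∂P/∂n|/(fρ) = 1.42×10⁻³/(7.94×10⁻⁵ × 1.02) = 17.5 m/s
Around a low, centrifugal force acts outward with Coriolis, so pressure-gradient force balances both:
(1/ρ)|∂P/∂n| = fV + V²/R  →  V² + fR·V − fR·V_g = 0
With fR = 7.94×10⁻⁵ × 979×10³ m = 77.7 m/s:
V = [−fR + √((fR)² + 4 fR V_g)]/2 = [−77.7 + √(77.7² + 4×77.7×17.5)]/2 = 14.7 m/s
Subgeostrophic (V < V_g = 17.5 m/s), as expected around a low.
Converting: 14.7 m/s × 1.944 = 29 knots

29 knots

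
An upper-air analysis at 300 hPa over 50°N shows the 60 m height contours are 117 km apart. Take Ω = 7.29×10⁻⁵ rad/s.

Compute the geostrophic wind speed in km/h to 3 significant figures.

Coriolis parameter at 50°N:
f = 2Ω sin φ = 2 × 7.29×10⁻⁵ × sin 50° = 1.12×10⁻⁴ s⁻¹
Height gradient: |∂Z/∂n| = 60 m / 117000 m = 5.13×10⁻⁴
On a pressure surface, geostrophic balance gives V_g = (g/f)|∂Z/∂n|:
V_g = 9.81 × 5.13×10⁻⁴ / 1.12×10⁻⁴ = 45.0 m/s
Converting: 45.0 m/s × 3.6 = 162 km/h

162 km/h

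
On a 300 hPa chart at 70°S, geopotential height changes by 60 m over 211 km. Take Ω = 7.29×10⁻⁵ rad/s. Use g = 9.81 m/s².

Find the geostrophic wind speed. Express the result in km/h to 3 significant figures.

Coriolis parameter at 70°S:
f = 2Ω sin φ = 2 × 7.29×10⁻⁵ × sin 70° = 1.37×10⁻⁴ s⁻¹
Height gradient: |∂Z/∂n| = 60 m / 211000 m = 2.84×10⁻⁴
On a pressure surface, geostrophic balance gives V_g = (g/f)|∂Z/∂n|:
V_g = 9.81 × 2.84×10⁻⁴ / 1.37×10⁻⁴ = 20.4 m/s
Converting: 20.4 m/s × 3.6 = 73.3 km/h

73.3 km/h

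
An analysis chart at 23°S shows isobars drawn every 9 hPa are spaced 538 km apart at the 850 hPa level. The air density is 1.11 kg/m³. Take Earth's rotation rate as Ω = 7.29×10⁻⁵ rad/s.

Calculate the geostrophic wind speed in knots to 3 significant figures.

51.4 knots

Coriolis parameter at 23°S:
f = 2Ω sin φ = 2 × 7.29×10⁻⁵ × sin 23° = 5.70×10⁻⁵ s⁻¹
Pressure gradient: |∂P/∂n| = 900 Pa / 538000 m = 1.67×10⁻³ Pa/m
Geostrophic balance (pressure-gradient force = Coriolis force):
V_g = (1/(fρ)) |∂P/∂n| = 1.67×10⁻³ / (5.70×10⁻⁵ × 1.11) = 26.5 m/s
Converting: 26.5 m/s × 1.944 = 51.4 knots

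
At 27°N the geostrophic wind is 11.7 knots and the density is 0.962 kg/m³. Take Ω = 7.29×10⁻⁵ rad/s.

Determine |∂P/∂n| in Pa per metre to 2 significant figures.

3.8×10⁻⁴ Pa/m

Coriolis parameter at 27°N:
f = 2Ω sin φ = 2 × 7.29×10⁻⁵ × sin 27° = 6.62×10⁻⁵ s⁻¹
Wind speed in SI: 11.7 knots = 6.02 m/s
Geostrophic balance rearranged: |∂P/∂n| = f ρ V_g
|∂P/∂n| = 6.62×10⁻⁵ × 0.962 × 6.02 = 3.83×10⁻⁴ Pa/m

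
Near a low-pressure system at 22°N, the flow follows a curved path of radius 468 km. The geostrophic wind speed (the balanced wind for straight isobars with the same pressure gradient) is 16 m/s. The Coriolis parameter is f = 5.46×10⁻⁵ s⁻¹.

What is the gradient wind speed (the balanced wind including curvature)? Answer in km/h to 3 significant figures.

40.1 km/h

Around a low, centrifugal force acts outward with Coriolis, so pressure-gradient force balances both:
(1/ρ)|∂P/∂n| = fV + V²/R  →  V² + fR·V − fR·V_g = 0
With fR = 5.46×10⁻⁵ × 468×10³ m = 25.6 m/s:
V = [−fR + √((fR)² + 4 fR V_g)]/2 = [−25.6 + √(25.6² + 4×25.6×16)]/2 = 11.1 m/s
Subgeostrophic (V < V_g = 16 m/s), as expected around a low.
Converting: 11.1 m/s × 3.6 = 40.1 km/h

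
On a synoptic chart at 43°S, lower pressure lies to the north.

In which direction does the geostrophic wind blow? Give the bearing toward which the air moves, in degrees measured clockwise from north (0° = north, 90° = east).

270°

The pressure-gradient force points toward the north (bearing 000°).
Geostrophic balance: in the Southern Hemisphere the Coriolis force deflects motion to the left, so the geostrophic wind blows 90° to the left of the pressure-gradient force (low pressure on the right).
Rotating 000° by 90° counterclockwise gives 270° — the wind blows toward the west.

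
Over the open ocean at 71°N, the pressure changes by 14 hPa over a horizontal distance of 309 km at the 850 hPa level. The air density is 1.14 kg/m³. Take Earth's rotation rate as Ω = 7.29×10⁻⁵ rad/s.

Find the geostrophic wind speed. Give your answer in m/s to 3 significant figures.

Coriolis parameter at 71°N:
f = 2Ω sin φ = 2 × 7.29×10⁻⁵ × sin 71° = 1.38×10⁻⁴ s⁻¹
Pressure gradient: |∂P/∂n| = 1400 Pa / 309000 m = 4.53×10⁻³ Pa/m
Geostrophic balance (pressure-gradient force = Coriolis force):
V_g = (1/(fρ)) |∂P/∂n| = 4.53×10⁻³ / (1.38×10⁻⁴ × 1.14) = 28.8 m/s

28.8 m/s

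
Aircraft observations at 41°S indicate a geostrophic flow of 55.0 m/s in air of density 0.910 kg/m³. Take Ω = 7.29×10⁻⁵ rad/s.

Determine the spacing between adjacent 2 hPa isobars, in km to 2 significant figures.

Coriolis parameter at 41°S:
f = 2Ω sin φ = 2 × 7.29×10⁻⁵ × sin 41° = 9.57×10⁻⁵ s⁻¹
Geostrophic balance rearranged: |∂P/∂n| = f ρ V_g
|∂P/∂n| = 9.57×10⁻⁵ × 0.910 × 55.0 = 4.79×10⁻³ Pa/m
Isobar spacing: Δn = ΔP/|∂P/∂n| = 200 Pa / 4.79×10⁻³ Pa/m = 41776 m ≈ 42 km

42 km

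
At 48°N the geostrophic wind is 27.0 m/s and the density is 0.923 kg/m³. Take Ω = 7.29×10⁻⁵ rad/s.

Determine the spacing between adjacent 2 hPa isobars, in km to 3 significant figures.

Coriolis parameter at 48°N:
f = 2Ω sin φ = 2 × 7.29×10⁻⁵ × sin 48° = 1.08×10⁻⁴ s⁻¹
Geostrophic balance rearranged: |∂P/∂n| = f ρ V_g
|∂P/∂n| = 1.08×10⁻⁴ × 0.923 × 27.0 = 2.70×10⁻³ Pa/m
Isobar spacing: Δn = ΔP/|∂P/∂n| = 200 Pa / 2.70×10⁻³ Pa/m = 74068 m ≈ 74.1 km

74.1 km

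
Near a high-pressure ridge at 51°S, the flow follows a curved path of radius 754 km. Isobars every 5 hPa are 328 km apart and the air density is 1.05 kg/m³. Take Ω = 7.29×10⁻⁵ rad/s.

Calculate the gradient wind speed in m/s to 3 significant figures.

15.7 m/s

Coriolis parameter at 51°S:
f = 2Ω sin φ = 2 × 7.29×10⁻⁵ × sin 51° = 1.13×10⁻⁴ s⁻¹
Pressure gradient: |∂P/∂n| = 500 Pa / 328000 m = 1.52×10⁻³ Pa/m
Geostrophic speed: V_g = |∂P/∂n|/(fρ) = 1.52×10⁻³/(1.13×10⁻⁴ × 1.05) = 12.8 m/s
Around a high, pressure-gradient force acts outward with centrifugal, so Coriolis balances both:
fV = (1/ρ)|∂P/∂n| + V²/R  →  V² − fR·V + fR·V_g = 0
With fR = 1.13×10⁻⁴ × 754×10³ m = 85.4 m/s:
V = [fR − √((fR)² − 4 fR V_g)]/2 = [85.4 − √(85.4² − 4×85.4×12.8)]/2 = 15.7 m/s
Supergeostrophic (V > V_g = 12.8 m/s), as expected around a high.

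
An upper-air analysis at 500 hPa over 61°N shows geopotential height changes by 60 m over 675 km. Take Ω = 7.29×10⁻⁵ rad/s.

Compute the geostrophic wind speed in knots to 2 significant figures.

Coriolis parameter at 61°N:
f = 2Ω sin φ = 2 × 7.29×10⁻⁵ × sin 61° = 1.28×10⁻⁴ s⁻¹
Height gradient: |∂Z/∂n| = 60 m / 675000 m = 8.89×10⁻⁵
On a pressure surface, geostrophic balance gives V_g = (g/f)|∂Z/∂n|:
V_g = 9.81 × 8.89×10⁻⁵ / 1.28×10⁻⁴ = 6.84 m/s
Converting: 6.84 m/s × 1.944 = 13 knots

13 knots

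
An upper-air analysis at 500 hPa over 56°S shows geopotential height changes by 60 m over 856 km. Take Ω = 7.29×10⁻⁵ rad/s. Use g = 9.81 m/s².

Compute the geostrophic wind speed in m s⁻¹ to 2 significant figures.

Coriolis parameter at 56°S:
f = 2Ω sin φ = 2 × 7.29×10⁻⁵ × sin 56° = 1.21×10⁻⁴ s⁻¹
Height gradient: |∂Z/∂n| = 60 m / 856000 m = 7.01×10⁻⁵
On a pressure surface, geostrophic balance gives V_g = (g/f)|∂Z/∂n|:
V_g = 9.81 × 7.01×10⁻⁵ / 1.21×10⁻⁴ = 5.69 m/s

5.7 m s⁻¹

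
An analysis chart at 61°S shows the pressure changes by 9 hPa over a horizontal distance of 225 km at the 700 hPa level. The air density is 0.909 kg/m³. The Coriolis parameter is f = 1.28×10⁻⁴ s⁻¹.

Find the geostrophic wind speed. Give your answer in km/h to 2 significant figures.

Pressure gradient: |∂P/∂n| = 900 Pa / 225000 m = 4.00×10⁻³ Pa/m
Geostrophic balance (pressure-gradient force = Coriolis force):
V_g = (1/(fρ)) |∂P/∂n| = 4.00×10⁻³ / (1.28×10⁻⁴ × 0.909) = 34.4 m/s
Converting: 34.4 m/s × 3.6 = 120 km/h

120 km/h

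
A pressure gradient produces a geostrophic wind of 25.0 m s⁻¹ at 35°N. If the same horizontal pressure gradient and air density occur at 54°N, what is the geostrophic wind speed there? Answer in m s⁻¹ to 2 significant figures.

With the same pressure gradient and density, V_g ∝ 1/f ∝ 1/sin φ.
V₂ = V₁ · sin φ₁ / sin φ₂ = 25.0 × sin 35° / sin 54°
V₂ = 25.0 × 0.5736/0.8090 = 18 m s⁻¹

18 m s⁻¹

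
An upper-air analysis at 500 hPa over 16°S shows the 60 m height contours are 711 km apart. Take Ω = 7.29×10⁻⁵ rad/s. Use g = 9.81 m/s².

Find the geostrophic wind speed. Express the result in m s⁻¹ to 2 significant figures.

Coriolis parameter at 16°S:
f = 2Ω sin φ = 2 × 7.29×10⁻⁵ × sin 16° = 4.02×10⁻⁵ s⁻¹
Height gradient: |∂Z/∂n| = 60 m / 711000 m = 8.44×10⁻⁵
On a pressure surface, geostrophic balance gives V_g = (g/f)|∂Z/∂n|:
V_g = 9.81 × 8.44×10⁻⁵ / 4.02×10⁻⁵ = 20.6 m/s

21 m s⁻¹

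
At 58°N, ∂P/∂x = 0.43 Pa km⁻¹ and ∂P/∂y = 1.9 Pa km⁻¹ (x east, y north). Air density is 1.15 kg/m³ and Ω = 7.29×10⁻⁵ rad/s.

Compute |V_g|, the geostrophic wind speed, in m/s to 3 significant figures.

Coriolis parameter at 58°N:
f = 2Ω sin φ = 2 × 7.29×10⁻⁵ × sin 58° = 1.24×10⁻⁴ s⁻¹
Component geostrophic relations (x east, y north):
u_g = −(1/(fρ)) ∂P/∂y,  v_g = (1/(fρ)) ∂P/∂x
u_g = −(1.9×10⁻³)/(1.24×10⁻⁴ × 1.15) = −13.4 m/s;  v_g = (0.43×10⁻³)/(1.24×10⁻⁴ × 1.15) = 3.02 m/s
|V_g| = √(u_g² + v_g²) = 13.7 m/s

13.7 m/s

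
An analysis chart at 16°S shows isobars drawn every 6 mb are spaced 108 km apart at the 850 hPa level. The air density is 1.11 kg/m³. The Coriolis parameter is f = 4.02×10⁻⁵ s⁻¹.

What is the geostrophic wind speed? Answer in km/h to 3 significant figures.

448 km/h

Pressure gradient: |∂P/∂n| = 600 Pa / 108000 m = 5.56×10⁻³ Pa/m
Geostrophic balance (pressure-gradient force = Coriolis force):
V_g = (1/(fρ)) |∂P/∂n| = 5.56×10⁻³ / (4.02×10⁻⁵ × 1.11) = 125 m/s
Converting: 125 m/s × 3.6 = 448 km/h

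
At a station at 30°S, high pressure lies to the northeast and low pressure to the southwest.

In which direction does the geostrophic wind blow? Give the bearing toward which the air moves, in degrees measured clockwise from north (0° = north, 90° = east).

135°

The pressure-gradient force points toward the southwest (bearing 225°).
Geostrophic balance: in the Southern Hemisphere the Coriolis force deflects motion to the left, so the geostrophic wind blows 90° to the left of the pressure-gradient force (low pressure on the right).
Rotating 225° by 90° counterclockwise gives 135° — the wind blows toward the southeast.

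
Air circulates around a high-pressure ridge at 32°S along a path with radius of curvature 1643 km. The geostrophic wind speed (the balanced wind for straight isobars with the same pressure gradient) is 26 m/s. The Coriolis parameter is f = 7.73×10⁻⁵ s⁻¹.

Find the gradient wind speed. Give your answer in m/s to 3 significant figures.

36.5 m/s

Around a high, pressure-gradient force acts outward with centrifugal, so Coriolis balances both:
fV = (1/ρ)|∂P/∂n| + V²/R  →  V² − fR·V + fR·V_g = 0
With fR = 7.73×10⁻⁵ × 1643×10³ m = 127 m/s:
V = [fR − √((fR)² − 4 fR V_g)]/2 = [127 − √(127² − 4×127×26)]/2 = 36.5 m/s
Supergeostrophic (V > V_g = 26 m/s), as expected around a high.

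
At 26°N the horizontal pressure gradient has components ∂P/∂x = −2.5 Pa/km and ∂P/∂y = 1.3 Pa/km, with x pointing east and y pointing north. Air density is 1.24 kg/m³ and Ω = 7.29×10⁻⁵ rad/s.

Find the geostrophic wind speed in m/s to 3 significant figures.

35.6 m/s

Coriolis parameter at 26°N:
f = 2Ω sin φ = 2 × 7.29×10⁻⁵ × sin 26° = 6.39×10⁻⁵ s⁻¹
Component geostrophic relations (x east, y north):
u_g = −(1/(fρ)) ∂P/∂y,  v_g = (1/(fρ)) ∂P/∂x
u_g = −(1.3×10⁻³)/(6.39×10⁻⁵ × 1.24) = −16.4 m/s;  v_g = (−2.5×10⁻³)/(6.39×10⁻⁵ × 1.24) = −31.5 m/s
|V_g| = √(u_g² + v_g²) = 35.6 m/s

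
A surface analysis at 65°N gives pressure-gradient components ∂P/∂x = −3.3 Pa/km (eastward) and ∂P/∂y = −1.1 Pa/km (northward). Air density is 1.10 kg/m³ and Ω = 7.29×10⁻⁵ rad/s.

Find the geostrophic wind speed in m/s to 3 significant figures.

Coriolis parameter at 65°N:
f = 2Ω sin φ = 2 × 7.29×10⁻⁵ × sin 65° = 1.32×10⁻⁴ s⁻¹
Component geostrophic relations (x east, y north):
u_g = −(1/(fρ)) ∂P/∂y,  v_g = (1/(fρ)) ∂P/∂x
u_g = −(−1.1×10⁻³)/(1.32×10⁻⁴ × 1.10) = 7.57 m/s;  v_g = (−3.3×10⁻³)/(1.32×10⁻⁴ × 1.10) = −22.7 m/s
|V_g| = √(u_g² + v_g²) = 23.9 m/s

23.9 m/s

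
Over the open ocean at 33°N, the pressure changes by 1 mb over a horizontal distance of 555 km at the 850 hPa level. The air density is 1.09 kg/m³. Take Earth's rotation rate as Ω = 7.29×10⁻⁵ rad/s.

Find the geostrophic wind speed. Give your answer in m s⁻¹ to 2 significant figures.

Coriolis parameter at 33°N:
f = 2Ω sin φ = 2 × 7.29×10⁻⁵ × sin 33° = 7.94×10⁻⁵ s⁻¹
Pressure gradient: |∂P/∂n| = 100 Pa / 555000 m = 1.80×10⁻⁴ Pa/m
Geostrophic balance (pressure-gradient force = Coriolis force):
V_g = (1/(fρ)) |∂P/∂n| = 1.80×10⁻⁴ / (7.94×10⁻⁵ × 1.09) = 2.08 m/s

2.1 m s⁻¹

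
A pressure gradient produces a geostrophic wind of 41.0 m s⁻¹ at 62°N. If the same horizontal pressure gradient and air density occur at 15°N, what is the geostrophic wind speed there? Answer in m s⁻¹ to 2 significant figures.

With the same pressure gradient and density, V_g ∝ 1/f ∝ 1/sin φ.
V₂ = V₁ · sin φ₁ / sin φ₂ = 41.0 × sin 62° / sin 15°
V₂ = 41.0 × 0.8829/0.2588 = 140 m s⁻¹

140 m s⁻¹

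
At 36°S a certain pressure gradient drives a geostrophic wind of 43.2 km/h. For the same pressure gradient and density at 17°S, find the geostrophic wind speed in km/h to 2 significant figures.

With the same pressure gradient and density, V_g ∝ 1/f ∝ 1/sin φ.
V₂ = V₁ · sin φ₁ / sin φ₂ = 43.2 × sin 36° / sin 17°
V₂ = 43.2 × 0.5878/0.2924 = 87 km/h

87 km/h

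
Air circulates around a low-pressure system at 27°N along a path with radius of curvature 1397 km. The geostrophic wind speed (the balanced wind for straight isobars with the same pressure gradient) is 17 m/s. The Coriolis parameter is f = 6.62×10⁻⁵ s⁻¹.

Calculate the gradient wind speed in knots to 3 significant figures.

Around a low, centrifugal force acts outward with Coriolis, so pressure-gradient force balances both:
(1/ρ)|∂P/∂n| = fV + V²/R  →  V² + fR·V − fR·V_g = 0
With fR = 6.62×10⁻⁵ × 1397×10³ m = 92.5 m/s:
V = [−fR + √((fR)² + 4 fR V_g)]/2 = [−92.5 + √(92.5² + 4×92.5×17)]/2 = 14.7 m/s
Subgeostrophic (V < V_g = 17 m/s), as expected around a low.
Converting: 14.7 m/s × 1.944 = 28.5 knots

28.5 knots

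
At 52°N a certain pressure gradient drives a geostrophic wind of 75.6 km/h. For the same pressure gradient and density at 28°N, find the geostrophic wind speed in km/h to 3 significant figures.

127 km/h

With the same pressure gradient and density, V_g ∝ 1/f ∝ 1/sin φ.
V₂ = V₁ · sin φ₁ / sin φ₂ = 75.6 × sin 52° / sin 28°
V₂ = 75.6 × 0.7880/0.4695 = 127 km/h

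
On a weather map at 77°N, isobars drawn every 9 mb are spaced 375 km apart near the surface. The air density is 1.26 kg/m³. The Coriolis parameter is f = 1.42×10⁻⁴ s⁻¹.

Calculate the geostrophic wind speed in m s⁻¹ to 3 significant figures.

13.4 m s⁻¹

Pressure gradient: |∂P/∂n| = 900 Pa / 375000 m = 2.40×10⁻³ Pa/m
Geostrophic balance (pressure-gradient force = Coriolis force):
V_g = (1/(fρ)) |∂P/∂n| = 2.40×10⁻³ / (1.42×10⁻⁴ × 1.26) = 13.4 m/s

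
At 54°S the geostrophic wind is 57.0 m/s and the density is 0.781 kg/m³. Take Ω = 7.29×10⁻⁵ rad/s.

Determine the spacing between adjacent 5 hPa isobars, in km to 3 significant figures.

Coriolis parameter at 54°S:
f = 2Ω sin φ = 2 × 7.29×10⁻⁵ × sin 54° = 1.18×10⁻⁴ s⁻¹
Geostrophic balance rearranged: |∂P/∂n| = f ρ V_g
|∂P/∂n| = 1.18×10⁻⁴ × 0.781 × 57.0 = 5.25×10⁻³ Pa/m
Isobar spacing: Δn = ΔP/|∂P/∂n| = 500 Pa / 5.25×10⁻³ Pa/m = 95220 m ≈ 95.2 km

95.2 km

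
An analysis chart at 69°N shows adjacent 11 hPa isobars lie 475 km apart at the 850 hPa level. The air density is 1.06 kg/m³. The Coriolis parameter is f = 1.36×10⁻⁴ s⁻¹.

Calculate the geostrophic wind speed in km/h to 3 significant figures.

57.8 km/h

Pressure gradient: |∂P/∂n| = 1100 Pa / 475000 m = 2.32×10⁻³ Pa/m
Geostrophic balance (pressure-gradient force = Coriolis force):
V_g = (1/(fρ)) |∂P/∂n| = 2.32×10⁻³ / (1.36×10⁻⁴ × 1.06) = 16.1 m/s
Converting: 16.1 m/s × 3.6 = 57.8 km/h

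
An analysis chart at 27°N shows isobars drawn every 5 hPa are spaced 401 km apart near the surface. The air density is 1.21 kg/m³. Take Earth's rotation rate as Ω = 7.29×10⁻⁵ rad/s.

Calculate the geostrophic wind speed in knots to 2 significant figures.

30 knots

Coriolis parameter at 27°N:
f = 2Ω sin φ = 2 × 7.29×10⁻⁵ × sin 27° = 6.62×10⁻⁵ s⁻¹
Pressure gradient: |∂P/∂n| = 500 Pa / 401000 m = 1.25×10⁻³ Pa/m
Geostrophic balance (pressure-gradient force = Coriolis force):
V_g = (1/(fρ)) |∂P/∂n| = 1.25×10⁻³ / (6.62×10⁻⁵ × 1.21) = 15.6 m/s
Converting: 15.6 m/s × 1.944 = 30 knots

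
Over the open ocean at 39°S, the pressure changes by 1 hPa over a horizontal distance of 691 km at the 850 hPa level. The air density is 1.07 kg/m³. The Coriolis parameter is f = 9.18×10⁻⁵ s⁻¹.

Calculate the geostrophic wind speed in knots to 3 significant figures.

Pressure gradient: |∂P/∂n| = 100 Pa / 691000 m = 1.45×10⁻⁴ Pa/m
Geostrophic balance (pressure-gradient force = Coriolis force):
V_g = (1/(fρ)) |∂P/∂n| = 1.45×10⁻⁴ / (9.18×10⁻⁵ × 1.07) = 1.47 m/s
Converting: 1.47 m/s × 1.944 = 2.86 knots

2.86 knots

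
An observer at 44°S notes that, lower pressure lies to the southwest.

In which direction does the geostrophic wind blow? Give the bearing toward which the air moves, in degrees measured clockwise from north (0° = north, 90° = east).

135°

The pressure-gradient force points toward the southwest (bearing 225°).
Geostrophic balance: in the Southern Hemisphere the Coriolis force deflects motion to the left, so the geostrophic wind blows 90° to the left of the pressure-gradient force (low pressure on the right).
Rotating 225° by 90° counterclockwise gives 135° — the wind blows toward the southeast.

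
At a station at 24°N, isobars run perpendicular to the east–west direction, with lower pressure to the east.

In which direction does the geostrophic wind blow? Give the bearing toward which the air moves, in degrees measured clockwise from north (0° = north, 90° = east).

180°

The pressure-gradient force points toward the east (bearing 090°).
Geostrophic balance: in the Northern Hemisphere the Coriolis force deflects motion to the right, so the geostrophic wind blows 90° to the right of the pressure-gradient force (low pressure on the left).
Rotating 090° by 90° clockwise gives 180° — the wind blows toward the south.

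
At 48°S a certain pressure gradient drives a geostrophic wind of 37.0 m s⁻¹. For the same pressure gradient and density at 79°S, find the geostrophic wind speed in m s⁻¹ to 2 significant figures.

With the same pressure gradient and density, V_g ∝ 1/f ∝ 1/sin φ.
V₂ = V₁ · sin φ₁ / sin φ₂ = 37.0 × sin 48° / sin 79°
V₂ = 37.0 × 0.7431/0.9816 = 28 m s⁻¹

28 m s⁻¹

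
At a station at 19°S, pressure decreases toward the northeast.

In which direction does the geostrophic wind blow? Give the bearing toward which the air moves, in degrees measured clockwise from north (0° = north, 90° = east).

315°

The pressure-gradient force points toward the northeast (bearing 045°).
Geostrophic balance: in the Southern Hemisphere the Coriolis force deflects motion to the left, so the geostrophic wind blows 90° to the left of the pressure-gradient force (low pressure on the right).
Rotating 045° by 90° counterclockwise gives 315° — the wind blows toward the northwest.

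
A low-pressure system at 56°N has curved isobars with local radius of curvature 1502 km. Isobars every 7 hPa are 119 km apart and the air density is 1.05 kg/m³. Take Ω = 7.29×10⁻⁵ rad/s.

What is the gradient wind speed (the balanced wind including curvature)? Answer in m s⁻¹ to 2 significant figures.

38 m s⁻¹

Coriolis parameter at 56°N:
f = 2Ω sin φ = 2 × 7.29×10⁻⁵ × sin 56° = 1.21×10⁻⁴ s⁻¹
Pressure gradient: |∂P/∂n| = 700 Pa / 119000 m = 5.88×10⁻³ Pa/m
Geostrophic speed: V_g = |∂P/∂n|/(fρ) = 5.88×10⁻³/(1.21×10⁻⁴ × 1.05) = 46.3 m/s
Around a low, centrifugal force acts outward with Coriolis, so pressure-gradient force balances both:
(1/ρ)|∂P/∂n| = fV + V²/R  →  V² + fR·V − fR·V_g = 0
With fR = 1.21×10⁻⁴ × 1502×10³ m = 182 m/s:
V = [−fR + √((fR)² + 4 fR V_g)]/2 = [−182 + √(182² + 4×182×46.3)]/2 = 38.3 m/s
Subgeostrophic (V < V_g = 46.3 m/s), as expected around a low.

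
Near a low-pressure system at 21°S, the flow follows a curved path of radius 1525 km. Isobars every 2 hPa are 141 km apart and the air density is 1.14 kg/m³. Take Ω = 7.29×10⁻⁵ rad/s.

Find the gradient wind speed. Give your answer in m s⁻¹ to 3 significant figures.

19.2 m s⁻¹

Coriolis parameter at 21°S:
f = 2Ω sin φ = 2 × 7.29×10⁻⁵ × sin 21° = 5.23×10⁻⁵ s⁻¹
Pressure gradient: |∂P/∂n| = 200 Pa / 141000 m = 1.42×10⁻³ Pa/m
Geostrophic speed: V_g = |∂P/∂n|/(fρ) = 1.42×10⁻³/(5.23×10⁻⁵ × 1.14) = 23.8 m/s
Around a low, centrifugal force acts outward with Coriolis, so pressure-gradient force balances both:
(1/ρ)|∂P/∂n| = fV + V²/R  →  V² + fR·V − fR·V_g = 0
With fR = 5.23×10⁻⁵ × 1525×10³ m = 79.7 m/s:
V = [−fR + √((fR)² + 4 fR V_g)]/2 = [−79.7 + √(79.7² + 4×79.7×23.8)]/2 = 19.2 m/s
Subgeostrophic (V < V_g = 23.8 m/s), as expected around a low.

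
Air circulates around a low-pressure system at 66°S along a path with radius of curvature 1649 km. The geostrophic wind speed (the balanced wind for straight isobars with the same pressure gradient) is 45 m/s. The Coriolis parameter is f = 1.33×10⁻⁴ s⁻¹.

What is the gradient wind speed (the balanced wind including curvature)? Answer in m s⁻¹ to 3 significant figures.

Around a low, centrifugal force acts outward with Coriolis, so pressure-gradient force balances both:
(1/ρ)|∂P/∂n| = fV + V²/R  →  V² + fR·V − fR·V_g = 0
With fR = 1.33×10⁻⁴ × 1649×10³ m = 219 m/s:
V = [−fR + √((fR)² + 4 fR V_g)]/2 = [−219 + √(219² + 4×219×45)]/2 = 38.3 m/s
Subgeostrophic (V < V_g = 45 m/s), as expected around a low.

38.3 m s⁻¹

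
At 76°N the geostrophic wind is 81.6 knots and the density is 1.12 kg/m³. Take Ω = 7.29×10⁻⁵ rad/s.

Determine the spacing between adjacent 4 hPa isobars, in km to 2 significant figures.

Coriolis parameter at 76°N:
f = 2Ω sin φ = 2 × 7.29×10⁻⁵ × sin 76° = 1.41×10⁻⁴ s⁻¹
Wind speed in SI: 81.6 knots = 42.0 m/s
Geostrophic balance rearranged: |∂P/∂n| = f ρ V_g
|∂P/∂n| = 1.41×10⁻⁴ × 1.12 × 42.0 = 6.65×10⁻³ Pa/m
Isobar spacing: Δn = ΔP/|∂P/∂n| = 400 Pa / 6.65×10⁻³ Pa/m = 60138 m ≈ 60 km

60 km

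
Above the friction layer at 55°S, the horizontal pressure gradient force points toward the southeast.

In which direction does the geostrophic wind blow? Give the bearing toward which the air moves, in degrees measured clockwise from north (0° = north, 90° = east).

The pressure-gradient force points toward the southeast (bearing 135°).
Geostrophic balance: in the Southern Hemisphere the Coriolis force deflects motion to the left, so the geostrophic wind blows 90° to the left of the pressure-gradient force (low pressure on the right).
Rotating 135° by 90° counterclockwise gives 045° — the wind blows toward the northeast.

045°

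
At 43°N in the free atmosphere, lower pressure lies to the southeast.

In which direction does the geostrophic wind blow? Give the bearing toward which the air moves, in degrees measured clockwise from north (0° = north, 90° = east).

The pressure-gradient force points toward the southeast (bearing 135°).
Geostrophic balance: in the Northern Hemisphere the Coriolis force deflects motion to the right, so the geostrophic wind blows 90° to the right of the pressure-gradient force (low pressure on the left).
Rotating 135° by 90° clockwise gives 225° — the wind blows toward the southwest.

225°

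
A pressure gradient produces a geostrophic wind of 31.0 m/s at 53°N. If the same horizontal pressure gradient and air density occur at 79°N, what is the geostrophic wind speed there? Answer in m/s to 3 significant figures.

With the same pressure gradient and density, V_g ∝ 1/f ∝ 1/sin φ.
V₂ = V₁ · sin φ₁ / sin φ₂ = 31.0 × sin 53° / sin 79°
V₂ = 31.0 × 0.7986/0.9816 = 25.2 m/s

25.2 m/s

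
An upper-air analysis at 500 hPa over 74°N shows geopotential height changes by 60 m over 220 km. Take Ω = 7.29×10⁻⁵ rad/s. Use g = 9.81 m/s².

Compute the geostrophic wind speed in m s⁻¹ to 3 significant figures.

19.1 m s⁻¹

Coriolis parameter at 74°N:
f = 2Ω sin φ = 2 × 7.29×10⁻⁵ × sin 74° = 1.40×10⁻⁴ s⁻¹
Height gradient: |∂Z/∂n| = 60 m / 220000 m = 2.73×10⁻⁴
On a pressure surface, geostrophic balance gives V_g = (g/f)|∂Z/∂n|:
V_g = 9.81 × 2.73×10⁻⁴ / 1.40×10⁻⁴ = 19.1 m/s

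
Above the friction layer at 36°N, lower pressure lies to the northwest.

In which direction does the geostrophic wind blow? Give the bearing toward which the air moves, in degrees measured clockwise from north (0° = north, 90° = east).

045°

The pressure-gradient force points toward the northwest (bearing 315°).
Geostrophic balance: in the Northern Hemisphere the Coriolis force deflects motion to the right, so the geostrophic wind blows 90° to the right of the pressure-gradient force (low pressure on the left).
Rotating 315° by 90° clockwise gives 045° — the wind blows toward the northeast.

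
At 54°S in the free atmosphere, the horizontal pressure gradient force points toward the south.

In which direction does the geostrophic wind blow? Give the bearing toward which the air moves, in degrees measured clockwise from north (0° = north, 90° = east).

090°

The pressure-gradient force points toward the south (bearing 180°).
Geostrophic balance: in the Southern Hemisphere the Coriolis force deflects motion to the left, so the geostrophic wind blows 90° to the left of the pressure-gradient force (low pressure on the right).
Rotating 180° by 90° counterclockwise gives 090° — the wind blows toward the east.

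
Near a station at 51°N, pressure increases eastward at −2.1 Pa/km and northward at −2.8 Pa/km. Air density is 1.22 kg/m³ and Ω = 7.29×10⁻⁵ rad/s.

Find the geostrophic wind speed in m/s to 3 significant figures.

25.3 m/s

Coriolis parameter at 51°N:
f = 2Ω sin φ = 2 × 7.29×10⁻⁵ × sin 51° = 1.13×10⁻⁴ s⁻¹
Component geostrophic relations (x east, y north):
u_g = −(1/(fρ)) ∂P/∂y,  v_g = (1/(fρ)) ∂P/∂x
u_g = −(−2.8×10⁻³)/(1.13×10⁻⁴ × 1.22) = 20.3 m/s;  v_g = (−2.1×10⁻³)/(1.13×10⁻⁴ × 1.22) = −15.2 m/s
|V_g| = √(u_g² + v_g²) = 25.3 m/s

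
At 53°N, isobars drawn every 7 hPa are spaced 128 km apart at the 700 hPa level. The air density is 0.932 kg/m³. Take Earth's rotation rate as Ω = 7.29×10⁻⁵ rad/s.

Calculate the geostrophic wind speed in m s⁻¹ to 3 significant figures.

Coriolis parameter at 53°N:
f = 2Ω sin φ = 2 × 7.29×10⁻⁵ × sin 53° = 1.16×10⁻⁴ s⁻¹
Pressure gradient: |∂P/∂n| = 700 Pa / 128000 m = 5.47×10⁻³ Pa/m
Geostrophic balance (pressure-gradient force = Coriolis force):
V_g = (1/(fρ)) |∂P/∂n| = 5.47×10⁻³ / (1.16×10⁻⁴ × 0.932) = 50.4 m/s

50.4 m s⁻¹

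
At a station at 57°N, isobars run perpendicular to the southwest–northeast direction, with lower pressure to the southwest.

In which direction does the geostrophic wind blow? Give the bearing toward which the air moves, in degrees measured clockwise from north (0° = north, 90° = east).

The pressure-gradient force points toward the southwest (bearing 225°).
Geostrophic balance: in the Northern Hemisphere the Coriolis force deflects motion to the right, so the geostrophic wind blows 90° to the right of the pressure-gradient force (low pressure on the left).
Rotating 225° by 90° clockwise gives 315° — the wind blows toward the northwest.

315°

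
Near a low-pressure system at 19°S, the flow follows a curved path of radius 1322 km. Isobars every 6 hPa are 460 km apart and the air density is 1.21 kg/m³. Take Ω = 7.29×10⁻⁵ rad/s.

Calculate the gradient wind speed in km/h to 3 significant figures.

Coriolis parameter at 19°S:
f = 2Ω sin φ = 2 × 7.29×10⁻⁵ × sin 19° = 4.75×10⁻⁵ s⁻¹
Pressure gradient: |∂P/∂n| = 600 Pa / 460000 m = 1.30×10⁻³ Pa/m
Geostrophic speed: V_g = |∂P/∂n|/(fρ) = 1.30×10⁻³/(4.75×10⁻⁵ × 1.21) = 22.7 m/s
Around a low, centrifugal force acts outward with Coriolis, so pressure-gradient force balances both:
(1/ρ)|∂P/∂n| = fV + V²/R  →  V² + fR·V − fR·V_g = 0
With fR = 4.75×10⁻⁵ × 1322×10³ m = 62.8 m/s:
V = [−fR + √((fR)² + 4 fR V_g)]/2 = [−62.8 + √(62.8² + 4×62.8×22.7)]/2 = 17.7 m/s
Subgeostrophic (V < V_g = 22.7 m/s), as expected around a low.
Converting: 17.7 m/s × 3.6 = 63.8 km/h

63.8 km/h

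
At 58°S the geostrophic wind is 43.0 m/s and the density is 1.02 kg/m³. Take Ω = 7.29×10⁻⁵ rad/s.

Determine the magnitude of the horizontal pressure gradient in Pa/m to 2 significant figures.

Coriolis parameter at 58°S:
f = 2Ω sin φ = 2 × 7.29×10⁻⁵ × sin 58° = 1.24×10⁻⁴ s⁻¹
Geostrophic balance rearranged: |∂P/∂n| = f ρ V_g
|∂P/∂n| = 1.24×10⁻⁴ × 1.02 × 43.0 = 5.42×10⁻³ Pa/m

5.4×10⁻³ Pa/m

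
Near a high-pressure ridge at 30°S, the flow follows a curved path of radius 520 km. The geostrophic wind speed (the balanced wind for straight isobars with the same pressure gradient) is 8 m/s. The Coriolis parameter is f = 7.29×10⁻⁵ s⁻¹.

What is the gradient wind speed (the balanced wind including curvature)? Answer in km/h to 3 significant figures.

41.3 km/h

Around a high, pressure-gradient force acts outward with centrifugal, so Coriolis balances both:
fV = (1/ρ)|∂P/∂n| + V²/R  →  V² − fR·V + fR·V_g = 0
With fR = 7.29×10⁻⁵ × 520×10³ m = 37.9 m/s:
V = [fR − √((fR)² − 4 fR V_g)]/2 = [37.9 − √(37.9² − 4×37.9×8)]/2 = 11.5 m/s
Supergeostrophic (V > V_g = 8 m/s), as expected around a high.
Converting: 11.5 m/s × 3.6 = 41.3 km/h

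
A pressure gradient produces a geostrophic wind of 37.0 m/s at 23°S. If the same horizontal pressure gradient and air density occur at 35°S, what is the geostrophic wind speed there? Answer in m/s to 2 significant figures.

25 m/s

With the same pressure gradient and density, V_g ∝ 1/f ∝ 1/sin φ.
V₂ = V₁ · sin φ₁ / sin φ₂ = 37.0 × sin 23° / sin 35°
V₂ = 37.0 × 0.3907/0.5736 = 25 m/s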